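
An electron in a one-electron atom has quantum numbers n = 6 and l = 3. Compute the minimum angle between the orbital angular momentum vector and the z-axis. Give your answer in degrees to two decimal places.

|L| = ℏ√(l(l+1)) = 2√3 ℏ.
The smallest angle corresponds to the largest L_z, i.e. m_l = l = 3, giving L_z = 3ℏ.
cos θ_min = 3/√12, so θ_min ≈ 30.00°.

θ_min ≈ 30.00°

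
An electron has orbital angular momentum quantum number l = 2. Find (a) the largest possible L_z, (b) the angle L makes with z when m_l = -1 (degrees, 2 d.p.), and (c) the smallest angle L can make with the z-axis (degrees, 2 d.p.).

L_z,max = lℏ = 2ℏ.
For m_l = -1: cos θ = -1/√6, θ ≈ 114.09°.
cos θ_min = 2/√6, so θ_min ≈ 35.26°.

L_z,max = 2ℏ; θ(m_l=-1) ≈ 114.09°; θ_min ≈ 35.26°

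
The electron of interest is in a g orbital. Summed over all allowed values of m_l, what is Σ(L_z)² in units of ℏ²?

Σ(L_z)² = 60 ℏ²

A g state has l = 4.
m_l runs from −4 to 4, i.e. {-4, -3, -2, -1, 0, 1, 2, 3, 4}.
Σ m_l² = 2·(1 + 4 + 9 + 16) = 60.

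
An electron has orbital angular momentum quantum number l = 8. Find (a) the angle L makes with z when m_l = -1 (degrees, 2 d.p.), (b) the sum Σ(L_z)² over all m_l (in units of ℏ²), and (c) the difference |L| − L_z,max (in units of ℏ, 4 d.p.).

For m_l = -1: cos θ = -1/√72, θ ≈ 96.77°.
Σ m_l² = 408, so Σ(L_z)² = 408 ℏ².
|L| − L_z,max = (6√2 − 8)ℏ ≈ 0.4853ℏ.

θ(m_l=-1) ≈ 96.77°; Σ(L_z)² = 408 ℏ²; |L|−L_z,max ≈ 0.4853ℏ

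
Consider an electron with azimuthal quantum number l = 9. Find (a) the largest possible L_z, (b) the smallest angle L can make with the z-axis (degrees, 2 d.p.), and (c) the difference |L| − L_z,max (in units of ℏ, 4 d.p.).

L_z,max = 9ℏ; θ_min ≈ 18.43°; |L|−L_z,max ≈ 0.4868ℏ

L_z,max = lℏ = 9ℏ.
cos θ_min = 9/√90, so θ_min ≈ 18.43°.
|L| − L_z,max = (3√10 − 9)ℏ ≈ 0.4868ℏ.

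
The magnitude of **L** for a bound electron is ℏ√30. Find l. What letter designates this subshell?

l = 5 (h orbital)

|L| = ℏ√(l(l+1)), so l(l+1) = 30.
The positive root is l = 5.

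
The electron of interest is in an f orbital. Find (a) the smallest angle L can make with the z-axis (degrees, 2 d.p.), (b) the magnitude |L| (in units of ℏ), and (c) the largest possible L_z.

An f state has l = 3.
cos θ_min = 3/√12, so θ_min ≈ 30.00°.
|L| = ℏ√(3·4) = 2√3 ℏ ≈ 3.464ℏ.
L_z,max = lℏ = 3ℏ.

θ_min ≈ 30.00°; |L| = 2√3 ℏ ≈ 3.464ℏ; L_z,max = 3ℏ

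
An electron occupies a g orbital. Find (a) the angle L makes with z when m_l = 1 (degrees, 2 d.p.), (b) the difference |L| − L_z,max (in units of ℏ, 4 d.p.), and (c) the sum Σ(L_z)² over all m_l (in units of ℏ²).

θ(m_l=1) ≈ 77.08°; |L|−L_z,max ≈ 0.4721ℏ; Σ(L_z)² = 60 ℏ²

A g state has l = 4.
For m_l = 1: cos θ = 1/√20, θ ≈ 77.08°.
|L| − L_z,max = (2√5 − 4)ℏ ≈ 0.4721ℏ.
Σ m_l² = 60, so Σ(L_z)² = 60 ℏ².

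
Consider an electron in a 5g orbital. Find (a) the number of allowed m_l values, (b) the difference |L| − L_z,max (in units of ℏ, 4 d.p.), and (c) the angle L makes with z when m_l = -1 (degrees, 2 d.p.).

9 values; |L|−L_z,max ≈ 0.4721ℏ; θ(m_l=-1) ≈ 102.92°

For 5g, l = 4.
There are 2l+1 = 9 values of m_l.
|L| − L_z,max = (2√5 − 4)ℏ ≈ 0.4721ℏ.
For m_l = -1: cos θ = -1/√20, θ ≈ 102.92°.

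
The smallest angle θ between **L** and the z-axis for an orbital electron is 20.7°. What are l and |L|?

l = 7, |L| = 2√14 ℏ ≈ 7.483ℏ

At minimum angle, m_l = l, so cos θ = l/√(l(l+1)); cos²θ = l/(l+1) = 0.8751.
Solving: l = 7.
Then |L| = ℏ√(7·8) = 2√14 ℏ.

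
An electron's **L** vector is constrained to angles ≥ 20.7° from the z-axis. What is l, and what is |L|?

l = 7, |L| = 2√14 ℏ ≈ 7.483ℏ

cos θ_min = l/√(l(l+1)) = √(l/(l+1)), so l/(l+1) = cos²(20.7°) = 0.8751.
Solving: l = 7.
Then |L| = ℏ√(7·8) = 2√14 ℏ.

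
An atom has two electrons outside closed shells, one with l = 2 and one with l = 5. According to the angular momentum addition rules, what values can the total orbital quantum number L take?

L = 3, 4, 5, 6, 7

By the triangle rule, |l₁ − l₂| ≤ L ≤ l₁ + l₂.
So L can be 3, 4, 5, 6, 7.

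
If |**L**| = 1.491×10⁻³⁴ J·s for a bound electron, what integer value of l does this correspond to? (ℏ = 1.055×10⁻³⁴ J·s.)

l = 1

In units of ℏ, |L| ≈ 1.413.
l(l+1) ≈ 1.413² ≈ 2.00, so l = 1.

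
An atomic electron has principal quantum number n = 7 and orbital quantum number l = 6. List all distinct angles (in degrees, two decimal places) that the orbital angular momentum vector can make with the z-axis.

|L| = √(l(l+1)) ℏ = √42 ℏ.
cos θ = m_l/√42 for each m_l ∈ {-6, -5, -4, -3, -2, -1, 0, 1, 2, 3, 4, 5, 6}.

θ ∈ {22.21°, 39.51°, 51.89°, 62.42°, 72.02°, 81.12°, 90.00°, 98.88°, 107.98°, 117.58°, 128.11°, 140.49°, 157.79°}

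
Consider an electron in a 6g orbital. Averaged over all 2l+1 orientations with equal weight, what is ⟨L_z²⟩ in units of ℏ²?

⟨L_z²⟩ = 6.667 ℏ²

6g means n = 6, l = 4.
The allowed m_l values are -4, -3, -2, -1, 0, 1, 2, 3, 4.
Average of L_z² over 9 states: 60/9 ℏ² = 6.667 ℏ².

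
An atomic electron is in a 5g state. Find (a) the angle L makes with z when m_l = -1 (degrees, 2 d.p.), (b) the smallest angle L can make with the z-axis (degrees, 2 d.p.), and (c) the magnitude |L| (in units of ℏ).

θ(m_l=-1) ≈ 102.92°; θ_min ≈ 26.57°; |L| = 2√5 ℏ ≈ 4.472ℏ

The 5g subshell has l = 4.
For m_l = -1: cos θ = -1/√20, θ ≈ 102.92°.
cos θ_min = 4/√20, so θ_min ≈ 26.57°.
|L| = ℏ√(4·5) = 2√5 ℏ ≈ 4.472ℏ.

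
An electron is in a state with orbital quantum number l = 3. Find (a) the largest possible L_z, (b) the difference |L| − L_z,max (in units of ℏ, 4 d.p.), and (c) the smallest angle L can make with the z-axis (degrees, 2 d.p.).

L_z,max = lℏ = 3ℏ.
|L| − L_z,max = (2√3 − 3)ℏ ≈ 0.4641ℏ.
cos θ_min = 3/√12, so θ_min ≈ 30.00°.

L_z,max = 3ℏ; |L|−L_z,max ≈ 0.4641ℏ; θ_min ≈ 30.00°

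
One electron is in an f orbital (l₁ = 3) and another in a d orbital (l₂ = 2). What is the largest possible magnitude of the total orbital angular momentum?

Angular momentum addition gives L = |l₁ − l₂|, …, l₁ + l₂.
So L can be 1, 2, 3, 4, 5.
The largest magnitude corresponds to L = 5: |L_tot| = ℏ√(5·6) = √30 ℏ.

|L_tot|_max = √30 ℏ ≈ 5.477ℏ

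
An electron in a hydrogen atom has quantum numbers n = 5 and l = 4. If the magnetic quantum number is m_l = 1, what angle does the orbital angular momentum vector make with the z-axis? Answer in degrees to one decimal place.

|L| = √(l(l+1)) ℏ = 2√5 ℏ.
L_z = m_l ℏ = 1ℏ.
cos θ = L_z/|L| = 1/√20, so θ ≈ 77.1°.

θ ≈ 77.1°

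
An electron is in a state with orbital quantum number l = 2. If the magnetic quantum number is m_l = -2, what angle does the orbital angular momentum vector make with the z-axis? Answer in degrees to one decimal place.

θ ≈ 144.7°

|L|² = l(l+1)ℏ² = 6ℏ², so |L| = √6 ℏ.
L_z = m_l ℏ = −2ℏ.
cos θ = L_z/|L| = -2/√6, so θ ≈ 144.7°.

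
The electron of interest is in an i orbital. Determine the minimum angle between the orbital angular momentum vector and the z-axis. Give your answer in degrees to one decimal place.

θ_min ≈ 22.2°

An i state has l = 6.
|L|² = l(l+1)ℏ² = 42ℏ², so |L| = √42 ℏ.
The smallest angle corresponds to the largest L_z, i.e. m_l = l = 6, giving L_z = 6ℏ.
cos θ_min = 6/√42, so θ_min ≈ 22.2°.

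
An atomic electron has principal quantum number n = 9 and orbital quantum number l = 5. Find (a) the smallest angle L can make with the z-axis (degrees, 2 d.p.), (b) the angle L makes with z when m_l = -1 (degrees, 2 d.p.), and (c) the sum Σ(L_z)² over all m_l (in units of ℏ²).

θ_min ≈ 24.09°; θ(m_l=-1) ≈ 100.52°; Σ(L_z)² = 110 ℏ²

cos θ_min = 5/√30, so θ_min ≈ 24.09°.
For m_l = -1: cos θ = -1/√30, θ ≈ 100.52°.
Σ m_l² = 110, so Σ(L_z)² = 110 ℏ².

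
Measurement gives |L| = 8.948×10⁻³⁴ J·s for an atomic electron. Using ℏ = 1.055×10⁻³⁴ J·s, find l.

|L|/ℏ = (8.948×10⁻³⁴)/(1.055×10⁻³⁴) ≈ 8.482.
(|L|/ℏ)² = l(l+1) ≈ 71.94 ⇒ l = 8.

l = 8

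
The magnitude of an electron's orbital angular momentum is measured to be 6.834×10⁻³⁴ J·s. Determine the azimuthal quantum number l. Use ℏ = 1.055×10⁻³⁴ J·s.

l = 6

Dividing by ℏ: |L|/ℏ ≈ 6.478.
l(l+1) ≈ 6.478² ≈ 41.96, so l = 6.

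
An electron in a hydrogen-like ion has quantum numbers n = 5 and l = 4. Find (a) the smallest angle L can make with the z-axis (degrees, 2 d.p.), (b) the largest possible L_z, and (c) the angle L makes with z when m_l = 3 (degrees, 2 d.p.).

cos θ_min = 4/√20, so θ_min ≈ 26.57°.
L_z,max = lℏ = 4ℏ.
For m_l = 3: cos θ = 3/√20, θ ≈ 47.87°.

θ_min ≈ 26.57°; L_z,max = 4ℏ; θ(m_l=3) ≈ 47.87°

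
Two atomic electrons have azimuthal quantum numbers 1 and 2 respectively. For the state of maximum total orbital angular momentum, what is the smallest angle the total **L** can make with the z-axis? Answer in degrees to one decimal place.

Angular momentum addition gives L = |l₁ − l₂|, …, l₁ + l₂.
So L can be 1, 2, 3.
The maximum is L = 3, with |L_tot| = ℏ√(3·4) = 2√3 ℏ.
The minimum angle with z is arccos(3/√12) ≈ 30.0°.

θ_min ≈ 30.0°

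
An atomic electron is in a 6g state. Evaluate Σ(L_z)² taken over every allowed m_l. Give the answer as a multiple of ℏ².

Σ(L_z)² = 60 ℏ²

The 6g subshell has l = 4.
The allowed m_l values are -4, -3, -2, -1, 0, 1, 2, 3, 4.
Σ m_l² = l(l+1)(2l+1)/3 = 4·5·9/3 = 60.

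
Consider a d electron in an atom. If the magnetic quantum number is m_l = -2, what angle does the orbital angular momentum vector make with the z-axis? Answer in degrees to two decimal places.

θ ≈ 144.74°

The letter d corresponds to l = 2.
|L| = √(l(l+1)) ℏ = √6 ℏ.
L_z = m_l ℏ = −2ℏ.
cos θ = L_z/|L| = -2/√6, so θ ≈ 144.74°.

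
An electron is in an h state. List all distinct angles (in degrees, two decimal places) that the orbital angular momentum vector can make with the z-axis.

θ ∈ {24.09°, 43.09°, 56.79°, 68.58°, 79.48°, 90.00°, 100.52°, 111.42°, 123.21°, 136.91°, 155.91°}

The letter h corresponds to l = 5.
|L| = √(l(l+1)) ℏ = √30 ℏ.
cos θ = m_l/√30 for each m_l ∈ {-5, -4, -3, -2, -1, 0, 1, 2, 3, 4, 5}.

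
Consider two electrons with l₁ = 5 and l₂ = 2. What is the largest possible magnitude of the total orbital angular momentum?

The total orbital quantum number L ranges from |l₁ − l₂| to l₁ + l₂ in integer steps.
So L can be 3, 4, 5, 6, 7.
The largest magnitude corresponds to L = 7: |L_tot| = ℏ√(7·8) = 2√14 ℏ.

|L_tot|_max = 2√14 ℏ ≈ 7.483ℏ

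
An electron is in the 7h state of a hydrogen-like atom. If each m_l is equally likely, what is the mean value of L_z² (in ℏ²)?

⟨L_z²⟩ = 10 ℏ²

For 7h, l = 5.
m_l runs from −5 to 5, i.e. {-5, -4, -3, -2, -1, 0, 1, 2, 3, 4, 5}.
⟨L_z²⟩ = ℏ²·l(l+1)/3 = 10ℏ².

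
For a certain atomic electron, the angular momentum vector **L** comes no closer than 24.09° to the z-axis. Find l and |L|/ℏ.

l = 5, |L| = √30 ℏ ≈ 5.477ℏ

At minimum angle, m_l = l, so cos θ = l/√(l(l+1)); cos²θ = l/(l+1) = 0.8334.
l = cos²θ/sin²θ ≈ 5.
Then |L| = ℏ√(5·6) = √30 ℏ.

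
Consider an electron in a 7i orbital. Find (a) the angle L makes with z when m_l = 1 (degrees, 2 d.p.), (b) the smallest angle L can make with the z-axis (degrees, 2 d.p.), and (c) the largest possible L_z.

θ(m_l=1) ≈ 81.12°; θ_min ≈ 22.21°; L_z,max = 6ℏ

7i means n = 7, l = 6.
For m_l = 1: cos θ = 1/√42, θ ≈ 81.12°.
cos θ_min = 6/√42, so θ_min ≈ 22.21°.
L_z,max = lℏ = 6ℏ.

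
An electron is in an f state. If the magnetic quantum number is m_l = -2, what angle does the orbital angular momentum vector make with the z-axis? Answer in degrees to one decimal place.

θ ≈ 125.3°

The letter f corresponds to l = 3.
|L| = √(l(l+1)) ℏ = 2√3 ℏ.
L_z = m_l ℏ = −2ℏ.
cos θ = L_z/|L| = -2/√12, so θ ≈ 125.3°.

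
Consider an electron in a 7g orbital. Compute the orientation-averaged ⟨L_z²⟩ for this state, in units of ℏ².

7g means n = 7, l = 4.
The allowed m_l values are -4, -3, -2, -1, 0, 1, 2, 3, 4.
⟨L_z²⟩ = ℏ²·l(l+1)/3 = 6.667ℏ².

⟨L_z²⟩ = 6.667 ℏ²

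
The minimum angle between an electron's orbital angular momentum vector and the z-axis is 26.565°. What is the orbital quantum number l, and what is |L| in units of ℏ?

cos²θ_min = l/(l+1) = 0.8000.
Thus l = 0.8000/(1 − 0.8000) ≈ 4.
Then |L| = ℏ√(4·5) = 2√5 ℏ.

l = 4, |L| = 2√5 ℏ ≈ 4.472ℏ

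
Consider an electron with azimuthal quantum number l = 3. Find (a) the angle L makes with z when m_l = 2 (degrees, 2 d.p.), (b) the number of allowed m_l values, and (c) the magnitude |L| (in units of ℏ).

θ(m_l=2) ≈ 54.74°; 7 values; |L| = 2√3 ℏ ≈ 3.464ℏ

For m_l = 2: cos θ = 2/√12, θ ≈ 54.74°.
There are 2l+1 = 7 values of m_l.
|L| = ℏ√(3·4) = 2√3 ℏ ≈ 3.464ℏ.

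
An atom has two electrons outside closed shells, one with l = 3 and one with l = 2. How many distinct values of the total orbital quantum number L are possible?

By the triangle rule, |l₁ − l₂| ≤ L ≤ l₁ + l₂.
Allowed values: L = 1, 2, 3, 4, 5.
That is 5 values.

5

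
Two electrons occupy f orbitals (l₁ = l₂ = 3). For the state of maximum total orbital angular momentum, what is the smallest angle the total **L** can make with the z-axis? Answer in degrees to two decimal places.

θ_min ≈ 22.21°

L runs from |3 − 3| = 0 to 3 + 3 = 6.
So L can be 0, 1, 2, 3, 4, 5, 6.
The maximum is L = 6, with |L_tot| = ℏ√(6·7) = √42 ℏ.
The minimum angle with z is arccos(6/√42) ≈ 22.21°.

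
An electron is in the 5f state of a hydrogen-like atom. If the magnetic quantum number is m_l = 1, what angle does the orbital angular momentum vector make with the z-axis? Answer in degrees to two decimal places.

The 5f subshell has l = 3.
|L| = ℏ√(l(l+1)) = 2√3 ℏ.
L_z = m_l ℏ = 1ℏ.
cos θ = L_z/|L| = 1/√12, so θ ≈ 73.22°.

θ ≈ 73.22°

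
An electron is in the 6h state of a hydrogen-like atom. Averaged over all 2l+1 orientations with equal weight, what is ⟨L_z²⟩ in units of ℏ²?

For 6h, l = 5.
The allowed m_l values are -5, -4, -3, -2, -1, 0, 1, 2, 3, 4, 5.
⟨L_z²⟩ = ℏ²·(Σ m_l²)/(2l+1) = ℏ²·110/11 = 10ℏ².

⟨L_z²⟩ = 10 ℏ²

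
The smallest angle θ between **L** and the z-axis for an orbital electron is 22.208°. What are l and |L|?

l = 6, |L| = √42 ℏ ≈ 6.481ℏ

cos²θ_min = l/(l+1) = 0.8571.
Thus l = 0.8571/(1 − 0.8571) ≈ 6.
Then |L| = ℏ√(6·7) = √42 ℏ.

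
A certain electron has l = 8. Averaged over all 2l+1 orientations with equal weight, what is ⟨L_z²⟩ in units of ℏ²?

⟨L_z²⟩ = 24 ℏ²

m_l runs from −8 to 8, i.e. {-8, -7, -6, -5, -4, -3, -2, -1, 0, 1, 2, 3, 4, 5, 6, 7, 8}.
Average of L_z² over 17 states: 408/17 ℏ² = 24 ℏ².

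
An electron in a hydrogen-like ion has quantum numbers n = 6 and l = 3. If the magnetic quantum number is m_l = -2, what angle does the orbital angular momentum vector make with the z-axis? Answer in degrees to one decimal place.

θ ≈ 125.3°

|L| = √(l(l+1)) ℏ = 2√3 ℏ.
L_z = m_l ℏ = −2ℏ.
cos θ = L_z/|L| = -2/√12, so θ ≈ 125.3°.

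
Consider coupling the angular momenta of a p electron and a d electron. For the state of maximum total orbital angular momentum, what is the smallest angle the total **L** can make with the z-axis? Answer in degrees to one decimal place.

θ_min ≈ 30.0°

Angular momentum addition gives L = |l₁ − l₂|, …, l₁ + l₂.
So L can be 1, 2, 3.
The maximum is L = 3, with |L_tot| = ℏ√(3·4) = 2√3 ℏ.
The minimum angle with z is arccos(3/√12) ≈ 30.0°.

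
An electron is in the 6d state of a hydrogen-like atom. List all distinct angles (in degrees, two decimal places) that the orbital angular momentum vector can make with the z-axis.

θ ∈ {35.26°, 65.91°, 90.00°, 114.09°, 144.74°}

For 6d, l = 2.
|L| = √(l(l+1)) ℏ = √6 ℏ.
cos θ = m_l/√6 for each m_l ∈ {-2, -1, 0, 1, 2}.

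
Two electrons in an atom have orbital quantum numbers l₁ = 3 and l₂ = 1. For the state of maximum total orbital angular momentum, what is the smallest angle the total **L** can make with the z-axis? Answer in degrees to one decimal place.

L runs from |3 − 1| = 2 to 3 + 1 = 4.
L ∈ {2, 3, 4}.
The maximum is L = 4, with |L_tot| = ℏ√(4·5) = 2√5 ℏ.
The minimum angle with z is arccos(4/√20) ≈ 26.6°.

θ_min ≈ 26.6°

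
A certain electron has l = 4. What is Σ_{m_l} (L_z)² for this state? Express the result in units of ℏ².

The allowed m_l values are -4, -3, -2, -1, 0, 1, 2, 3, 4.
Σ m_l² = 2·(1 + 4 + 9 + 16) = 60.

Σ(L_z)² = 60 ℏ²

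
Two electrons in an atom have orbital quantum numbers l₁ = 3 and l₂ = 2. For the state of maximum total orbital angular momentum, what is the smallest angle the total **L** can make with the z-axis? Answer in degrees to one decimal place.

θ_min ≈ 24.1°

Angular momentum addition gives L = |l₁ − l₂|, …, l₁ + l₂.
Allowed values: L = 1, 2, 3, 4, 5.
The maximum is L = 5, with |L_tot| = ℏ√(5·6) = √30 ℏ.
The minimum angle with z is arccos(5/√30) ≈ 24.1°.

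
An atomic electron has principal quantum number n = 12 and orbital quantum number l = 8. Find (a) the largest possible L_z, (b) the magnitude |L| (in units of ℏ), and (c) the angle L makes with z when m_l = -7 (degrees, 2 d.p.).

L_z,max = lℏ = 8ℏ.
|L| = ℏ√(8·9) = 6√2 ℏ ≈ 8.485ℏ.
For m_l = -7: cos θ = -7/√72, θ ≈ 145.58°.

L_z,max = 8ℏ; |L| = 6√2 ℏ ≈ 8.485ℏ; θ(m_l=-7) ≈ 145.58°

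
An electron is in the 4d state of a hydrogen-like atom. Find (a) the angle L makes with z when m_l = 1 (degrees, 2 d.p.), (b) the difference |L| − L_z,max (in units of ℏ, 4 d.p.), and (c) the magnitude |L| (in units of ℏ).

4d means n = 4, l = 2.
For m_l = 1: cos θ = 1/√6, θ ≈ 65.91°.
|L| − L_z,max = (√6 − 2)ℏ ≈ 0.4495ℏ.
|L| = ℏ√(2·3) = √6 ℏ ≈ 2.449ℏ.

θ(m_l=1) ≈ 65.91°; |L|−L_z,max ≈ 0.4495ℏ; |L| = √6 ℏ ≈ 2.449ℏ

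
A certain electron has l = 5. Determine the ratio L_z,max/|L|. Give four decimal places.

|L| = √30 ℏ ≈ 5.4772ℏ, while L_z,max = lℏ = 5ℏ.
L_z,max/|L| = 5/√30 = 0.9129.

L_z,max/|L| = 0.9129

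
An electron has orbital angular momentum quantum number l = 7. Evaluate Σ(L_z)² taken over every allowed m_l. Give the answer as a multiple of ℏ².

m_l runs from −7 to 7, i.e. {-7, -6, -5, -4, -3, -2, -1, 0, 1, 2, 3, 4, 5, 6, 7}.
Σ m_l² = 2·(1 + 4 + 9 + 16 + 25 + 36 + 49) = 280.

Σ(L_z)² = 280 ℏ²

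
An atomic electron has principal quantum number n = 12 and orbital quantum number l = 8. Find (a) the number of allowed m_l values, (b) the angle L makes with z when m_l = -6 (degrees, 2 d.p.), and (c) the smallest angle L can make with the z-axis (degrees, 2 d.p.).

There are 2l+1 = 17 values of m_l.
For m_l = -6: cos θ = -6/√72, θ ≈ 135.00°.
cos θ_min = 8/√72, so θ_min ≈ 19.47°.

17 values; θ(m_l=-6) ≈ 135.00°; θ_min ≈ 19.47°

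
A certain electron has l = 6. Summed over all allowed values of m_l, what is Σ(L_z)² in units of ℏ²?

Σ(L_z)² = 182 ℏ²

m_l runs from −6 to 6, i.e. {-6, -5, -4, -3, -2, -1, 0, 1, 2, 3, 4, 5, 6}.
Σ m_l² = l(l+1)(2l+1)/3 = 6·7·13/3 = 182.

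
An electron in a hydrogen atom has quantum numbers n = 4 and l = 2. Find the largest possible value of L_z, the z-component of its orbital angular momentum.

L_z,max = 2ℏ

L_z = m_l ℏ with m_l ∈ {−2, …, 2}; the maximum is m_l = 2.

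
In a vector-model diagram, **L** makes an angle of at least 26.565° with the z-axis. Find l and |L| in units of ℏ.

l = 4, |L| = 2√5 ℏ ≈ 4.472ℏ

cos²θ_min = l/(l+1) = 0.8000.
l = cos²θ/sin²θ ≈ 4.
Then |L| = ℏ√(4·5) = 2√5 ℏ.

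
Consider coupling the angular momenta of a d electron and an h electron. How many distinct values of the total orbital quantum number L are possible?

By the triangle rule, |l₁ − l₂| ≤ L ≤ l₁ + l₂.
So L can be 3, 4, 5, 6, 7.
That is 5 values.

5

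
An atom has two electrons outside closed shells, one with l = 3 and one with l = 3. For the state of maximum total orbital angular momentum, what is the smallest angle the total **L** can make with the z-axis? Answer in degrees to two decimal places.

θ_min ≈ 22.21°

L runs from |3 − 3| = 0 to 3 + 3 = 6.
Allowed values: L = 0, 1, 2, 3, 4, 5, 6.
The maximum is L = 6, with |L_tot| = ℏ√(6·7) = √42 ℏ.
The minimum angle with z is arccos(6/√42) ≈ 22.21°.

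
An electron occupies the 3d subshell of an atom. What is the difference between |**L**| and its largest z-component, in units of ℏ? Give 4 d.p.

3d means n = 3, l = 2.
|L| = √6 ℏ ≈ 2.4495ℏ, while L_z,max = lℏ = 2ℏ.
The difference is (√6 − 2)ℏ ≈ 0.4495ℏ.

|L| − L_z,max ≈ 0.4495ℏ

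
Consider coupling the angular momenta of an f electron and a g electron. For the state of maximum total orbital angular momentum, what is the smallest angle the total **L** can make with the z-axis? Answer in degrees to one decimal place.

By the triangle rule, |l₁ − l₂| ≤ L ≤ l₁ + l₂.
L ∈ {1, 2, 3, 4, 5, 6, 7}.
The maximum is L = 7, with |L_tot| = ℏ√(7·8) = 2√14 ℏ.
The minimum angle with z is arccos(7/√56) ≈ 20.7°.

θ_min ≈ 20.7°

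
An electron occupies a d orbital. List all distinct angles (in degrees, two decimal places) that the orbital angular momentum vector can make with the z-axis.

θ ∈ {35.26°, 65.91°, 90.00°, 114.09°, 144.74°}

For a d orbital, l = 2.
|L|² = l(l+1)ℏ² = 6ℏ², so |L| = √6 ℏ.
cos θ = m_l/√6 for each m_l ∈ {-2, -1, 0, 1, 2}.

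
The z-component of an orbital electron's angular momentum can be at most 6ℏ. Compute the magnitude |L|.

|L| = √42 ℏ ≈ 6.481ℏ

The maximum L_z equals lℏ, giving l = 6.
|L| = √(l(l+1)) ℏ = √42 ℏ.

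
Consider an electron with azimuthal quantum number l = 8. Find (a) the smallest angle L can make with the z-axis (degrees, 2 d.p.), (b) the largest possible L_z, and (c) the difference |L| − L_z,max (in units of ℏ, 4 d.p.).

cos θ_min = 8/√72, so θ_min ≈ 19.47°.
L_z,max = lℏ = 8ℏ.
|L| − L_z,max = (6√2 − 8)ℏ ≈ 0.4853ℏ.

θ_min ≈ 19.47°; L_z,max = 8ℏ; |L|−L_z,max ≈ 0.4853ℏ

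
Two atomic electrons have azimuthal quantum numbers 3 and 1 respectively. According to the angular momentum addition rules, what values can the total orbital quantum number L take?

L = 2, 3, 4

Angular momentum addition gives L = |l₁ − l₂|, …, l₁ + l₂.
So L can be 2, 3, 4.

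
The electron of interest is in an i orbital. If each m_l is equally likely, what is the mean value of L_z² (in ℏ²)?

For an i orbital, l = 6.
The allowed m_l values are -6, -5, -4, -3, -2, -1, 0, 1, 2, 3, 4, 5, 6.
Average of L_z² over 13 states: 182/13 ℏ² = 14 ℏ².

⟨L_z²⟩ = 14 ℏ²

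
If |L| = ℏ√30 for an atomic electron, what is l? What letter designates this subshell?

(|L|/ℏ)² = l(l+1) = 30.
l² + l − 30 = 0 ⇒ l = 5.

l = 5 (h orbital)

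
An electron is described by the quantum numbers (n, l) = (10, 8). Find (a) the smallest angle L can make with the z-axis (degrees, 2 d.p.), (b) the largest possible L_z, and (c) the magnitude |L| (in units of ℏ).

cos θ_min = 8/√72, so θ_min ≈ 19.47°.
L_z,max = lℏ = 8ℏ.
|L| = ℏ√(8·9) = 6√2 ℏ ≈ 8.485ℏ.

θ_min ≈ 19.47°; L_z,max = 8ℏ; |L| = 6√2 ℏ ≈ 8.485ℏ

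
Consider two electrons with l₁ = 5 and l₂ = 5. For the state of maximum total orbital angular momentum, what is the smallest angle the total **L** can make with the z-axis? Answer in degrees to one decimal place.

θ_min ≈ 17.5°

L runs from |5 − 5| = 0 to 5 + 5 = 10.
L ∈ {0, 1, 2, 3, 4, 5, 6, 7, 8, 9, 10}.
The maximum is L = 10, with |L_tot| = ℏ√(10·11) = √110 ℏ.
The minimum angle with z is arccos(10/√110) ≈ 17.5°.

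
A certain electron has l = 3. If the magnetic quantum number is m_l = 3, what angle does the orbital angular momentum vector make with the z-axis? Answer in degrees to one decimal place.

|L|² = l(l+1)ℏ² = 12ℏ², so |L| = 2√3 ℏ.
L_z = m_l ℏ = 3ℏ.
cos θ = L_z/|L| = 3/√12, so θ ≈ 30.0°.

θ ≈ 30.0°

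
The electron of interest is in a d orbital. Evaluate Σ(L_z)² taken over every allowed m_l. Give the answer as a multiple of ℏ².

Σ(L_z)² = 10 ℏ²

A d state has l = 2.
The allowed m_l values are -2, -1, 0, 1, 2.
Σ m_l² = 2·(1 + 4) = 10.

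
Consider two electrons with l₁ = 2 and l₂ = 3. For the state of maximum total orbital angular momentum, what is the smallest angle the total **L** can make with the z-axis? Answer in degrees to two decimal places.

θ_min ≈ 24.09°

The total orbital quantum number L ranges from |l₁ − l₂| to l₁ + l₂ in integer steps.
So L can be 1, 2, 3, 4, 5.
The maximum is L = 5, with |L_tot| = ℏ√(5·6) = √30 ℏ.
The minimum angle with z is arccos(5/√30) ≈ 24.09°.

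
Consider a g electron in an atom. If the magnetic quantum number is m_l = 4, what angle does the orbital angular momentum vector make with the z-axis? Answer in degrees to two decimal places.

θ ≈ 26.57°

The letter g corresponds to l = 4.
|L|² = l(l+1)ℏ² = 20ℏ², so |L| = 2√5 ℏ.
L_z = m_l ℏ = 4ℏ.
cos θ = L_z/|L| = 4/√20, so θ ≈ 26.57°.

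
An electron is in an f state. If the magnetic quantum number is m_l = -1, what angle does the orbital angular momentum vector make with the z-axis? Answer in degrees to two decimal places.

θ ≈ 106.78°

For an f orbital, l = 3.
|L| = √(l(l+1)) ℏ = 2√3 ℏ.
L_z = m_l ℏ = −1ℏ.
cos θ = L_z/|L| = -1/√12, so θ ≈ 106.78°.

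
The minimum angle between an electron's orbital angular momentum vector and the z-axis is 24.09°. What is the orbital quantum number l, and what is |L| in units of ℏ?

At minimum angle, m_l = l, so cos θ = l/√(l(l+1)); cos²θ = l/(l+1) = 0.8334.
l = cos²θ/sin²θ ≈ 5.
Then |L| = ℏ√(5·6) = √30 ℏ.

l = 5, |L| = √30 ℏ ≈ 5.477ℏ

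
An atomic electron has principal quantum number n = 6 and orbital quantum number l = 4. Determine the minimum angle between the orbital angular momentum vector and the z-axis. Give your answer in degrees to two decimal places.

|L|² = l(l+1)ℏ² = 20ℏ², so |L| = 2√5 ℏ.
The smallest angle corresponds to the largest L_z, i.e. m_l = l = 4, giving L_z = 4ℏ.
cos θ_min = 4/√20, so θ_min ≈ 26.57°.

θ_min ≈ 26.57°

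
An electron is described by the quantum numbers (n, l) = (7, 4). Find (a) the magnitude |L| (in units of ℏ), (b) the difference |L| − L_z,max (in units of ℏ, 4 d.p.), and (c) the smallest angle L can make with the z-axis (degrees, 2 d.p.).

|L| = 2√5 ℏ ≈ 4.472ℏ; |L|−L_z,max ≈ 0.4721ℏ; θ_min ≈ 26.57°

|L| = ℏ√(4·5) = 2√5 ℏ ≈ 4.472ℏ.
|L| − L_z,max = (2√5 − 4)ℏ ≈ 0.4721ℏ.
cos θ_min = 4/√20, so θ_min ≈ 26.57°.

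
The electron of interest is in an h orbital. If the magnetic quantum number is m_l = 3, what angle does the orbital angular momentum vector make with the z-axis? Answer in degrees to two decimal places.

An h state has l = 5.
|L|² = l(l+1)ℏ² = 30ℏ², so |L| = √30 ℏ.
L_z = m_l ℏ = 3ℏ.
cos θ = L_z/|L| = 3/√30, so θ ≈ 56.79°.

θ ≈ 56.79°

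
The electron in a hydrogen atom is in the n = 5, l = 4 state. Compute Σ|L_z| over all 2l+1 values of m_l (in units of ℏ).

m_l ∈ {-4, -3, -2, -1, 0, 1, 2, 3, 4}.
Σ|m_l| = 2(1+2+…+4) = 20.

Σ|L_z| = 20 ℏ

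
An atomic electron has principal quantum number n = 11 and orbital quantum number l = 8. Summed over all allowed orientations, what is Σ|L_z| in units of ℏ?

m_l ∈ {-8, -7, -6, -5, -4, -3, -2, -1, 0, 1, 2, 3, 4, 5, 6, 7, 8}.
Σ|m_l| = 2·8(8+1)/2 = 72.

Σ|L_z| = 72 ℏ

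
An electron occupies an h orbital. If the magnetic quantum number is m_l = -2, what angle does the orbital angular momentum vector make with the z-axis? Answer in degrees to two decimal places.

θ ≈ 111.42°

An h state has l = 5.
|L| = √(l(l+1)) ℏ = √30 ℏ.
L_z = m_l ℏ = −2ℏ.
cos θ = L_z/|L| = -2/√30, so θ ≈ 111.42°.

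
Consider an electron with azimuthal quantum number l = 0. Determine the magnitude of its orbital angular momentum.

|L| = ℏ√(l(l+1)) = ℏ√0 = 0

|L| = 0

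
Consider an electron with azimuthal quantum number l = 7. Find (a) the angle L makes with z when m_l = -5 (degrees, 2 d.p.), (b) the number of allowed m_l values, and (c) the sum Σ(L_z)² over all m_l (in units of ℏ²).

For m_l = -5: cos θ = -5/√56, θ ≈ 131.92°.
There are 2l+1 = 15 values of m_l.
Σ m_l² = 280, so Σ(L_z)² = 280 ℏ².

θ(m_l=-5) ≈ 131.92°; 15 values; Σ(L_z)² = 280 ℏ²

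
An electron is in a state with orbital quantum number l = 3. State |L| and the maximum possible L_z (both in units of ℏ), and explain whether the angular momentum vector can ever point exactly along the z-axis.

|L| = 2√3 ℏ ≈ 3.4641ℏ, while L_z,max = lℏ = 3ℏ.
Since |L| > L_z,max, the vector can never point exactly along z; the closest it comes is θ_min = arccos(3/√12) ≈ 30.0°.

No: L_z,max = 3ℏ < |L| = 2√3 ℏ ≈ 3.464ℏ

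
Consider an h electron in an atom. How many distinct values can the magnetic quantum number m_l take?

The letter h corresponds to l = 5.
The number of m_l values is 2l + 1 = 2·5 + 1 = 11.

11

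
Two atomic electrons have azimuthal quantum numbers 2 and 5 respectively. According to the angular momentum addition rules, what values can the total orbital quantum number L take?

Angular momentum addition gives L = |l₁ − l₂|, …, l₁ + l₂.
Allowed values: L = 3, 4, 5, 6, 7.

L = 3, 4, 5, 6, 7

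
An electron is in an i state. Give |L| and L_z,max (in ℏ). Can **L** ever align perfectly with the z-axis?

No: L_z,max = 6ℏ < |L| = √42 ℏ ≈ 6.481ℏ

The letter i corresponds to l = 6.
|L| = √42 ℏ ≈ 6.4807ℏ, while L_z,max = lℏ = 6ℏ.
Since |L| > L_z,max, the vector can never point exactly along z; the closest it comes is θ_min = arccos(6/√42) ≈ 22.2°.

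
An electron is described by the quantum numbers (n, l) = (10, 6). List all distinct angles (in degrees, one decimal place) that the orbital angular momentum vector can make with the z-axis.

|L|² = l(l+1)ℏ² = 42ℏ², so |L| = √42 ℏ.
cos θ = m_l/√42 for each m_l ∈ {-6, -5, -4, -3, -2, -1, 0, 1, 2, 3, 4, 5, 6}.

θ ∈ {22.2°, 39.5°, 51.9°, 62.4°, 72.0°, 81.1°, 90.0°, 98.9°, 108.0°, 117.6°, 128.1°, 140.5°, 157.8°}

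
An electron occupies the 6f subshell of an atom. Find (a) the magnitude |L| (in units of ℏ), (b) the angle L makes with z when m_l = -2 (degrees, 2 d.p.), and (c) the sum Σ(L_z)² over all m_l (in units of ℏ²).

For 6f, l = 3.
|L| = ℏ√(3·4) = 2√3 ℏ ≈ 3.464ℏ.
For m_l = -2: cos θ = -2/√12, θ ≈ 125.26°.
Σ m_l² = 28, so Σ(L_z)² = 28 ℏ².

|L| = 2√3 ℏ ≈ 3.464ℏ; θ(m_l=-2) ≈ 125.26°; Σ(L_z)² = 28 ℏ²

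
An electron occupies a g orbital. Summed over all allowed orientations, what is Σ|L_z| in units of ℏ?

Σ|L_z| = 20 ℏ

G corresponds to l = 4.
The allowed m_l values are -4, -3, -2, -1, 0, 1, 2, 3, 4.
Σ|m_l| = l(l+1) = 20.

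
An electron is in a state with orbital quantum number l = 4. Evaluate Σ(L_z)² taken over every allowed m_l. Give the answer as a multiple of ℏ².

Σ(L_z)² = 60 ℏ²

m_l ∈ {-4, -3, -2, -1, 0, 1, 2, 3, 4}.
Σ m_l² = l(l+1)(2l+1)/3 = 4·5·9/3 = 60.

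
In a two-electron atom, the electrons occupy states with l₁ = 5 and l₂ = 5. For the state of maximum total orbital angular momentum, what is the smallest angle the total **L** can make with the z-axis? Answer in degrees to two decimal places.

θ_min ≈ 17.55°

L runs from |5 − 5| = 0 to 5 + 5 = 10.
Allowed values: L = 0, 1, 2, 3, 4, 5, 6, 7, 8, 9, 10.
The maximum is L = 10, with |L_tot| = ℏ√(10·11) = √110 ℏ.
The minimum angle with z is arccos(10/√110) ≈ 17.55°.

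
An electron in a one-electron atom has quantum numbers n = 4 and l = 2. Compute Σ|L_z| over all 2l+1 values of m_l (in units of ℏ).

m_l runs from −2 to 2, i.e. {-2, -1, 0, 1, 2}.
Σ|m_l| = l(l+1) = 6.

Σ|L_z| = 6 ℏ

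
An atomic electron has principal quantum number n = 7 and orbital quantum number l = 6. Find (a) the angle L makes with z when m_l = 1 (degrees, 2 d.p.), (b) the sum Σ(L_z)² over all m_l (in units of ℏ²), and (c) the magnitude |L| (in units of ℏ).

θ(m_l=1) ≈ 81.12°; Σ(L_z)² = 182 ℏ²; |L| = √42 ℏ ≈ 6.481ℏ

For m_l = 1: cos θ = 1/√42, θ ≈ 81.12°.
Σ m_l² = 182, so Σ(L_z)² = 182 ℏ².
|L| = ℏ√(6·7) = √42 ℏ ≈ 6.481ℏ.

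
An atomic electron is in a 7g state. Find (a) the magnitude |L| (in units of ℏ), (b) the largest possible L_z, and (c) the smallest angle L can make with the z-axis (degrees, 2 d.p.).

The 7g subshell has l = 4.
|L| = ℏ√(4·5) = 2√5 ℏ ≈ 4.472ℏ.
L_z,max = lℏ = 4ℏ.
cos θ_min = 4/√20, so θ_min ≈ 26.57°.

|L| = 2√5 ℏ ≈ 4.472ℏ; L_z,max = 4ℏ; θ_min ≈ 26.57°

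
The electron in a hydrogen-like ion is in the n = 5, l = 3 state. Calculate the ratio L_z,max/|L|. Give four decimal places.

|L| = 2√3 ℏ ≈ 3.4641ℏ, while L_z,max = lℏ = 3ℏ.
L_z,max/|L| = 3/√12 = 0.8660.

L_z,max/|L| = 0.8660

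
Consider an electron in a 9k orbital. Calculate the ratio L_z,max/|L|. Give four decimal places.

The 9k subshell has l = 7.
|L| = 2√14 ℏ ≈ 7.4833ℏ, while L_z,max = lℏ = 7ℏ.
L_z,max/|L| = 7/√56 = 0.9354.

L_z,max/|L| = 0.9354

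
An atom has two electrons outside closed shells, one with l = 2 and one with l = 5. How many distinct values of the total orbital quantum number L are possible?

5

The total orbital quantum number L ranges from |l₁ − l₂| to l₁ + l₂ in integer steps.
So L can be 3, 4, 5, 6, 7.
That is 5 values.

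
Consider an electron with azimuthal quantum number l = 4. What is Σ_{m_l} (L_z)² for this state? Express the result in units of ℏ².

Σ(L_z)² = 60 ℏ²

m_l runs from −4 to 4, i.e. {-4, -3, -2, -1, 0, 1, 2, 3, 4}.
Σ m_l² = 2·(1 + 4 + 9 + 16) = 60.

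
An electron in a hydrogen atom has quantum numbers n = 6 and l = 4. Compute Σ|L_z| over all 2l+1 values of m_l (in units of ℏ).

Σ|L_z| = 20 ℏ

m_l runs from −4 to 4, i.e. {-4, -3, -2, -1, 0, 1, 2, 3, 4}.
Σ|m_l| = l(l+1) = 20.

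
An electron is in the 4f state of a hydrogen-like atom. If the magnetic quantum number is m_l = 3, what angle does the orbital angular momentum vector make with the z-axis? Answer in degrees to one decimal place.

For 4f, l = 3.
|L| = √(l(l+1)) ℏ = 2√3 ℏ.
L_z = m_l ℏ = 3ℏ.
cos θ = L_z/|L| = 3/√12, so θ ≈ 30.0°.

θ ≈ 30.0°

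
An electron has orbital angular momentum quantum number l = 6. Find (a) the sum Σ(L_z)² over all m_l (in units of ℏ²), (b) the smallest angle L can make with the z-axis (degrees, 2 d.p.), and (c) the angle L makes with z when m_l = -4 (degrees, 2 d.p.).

Σ(L_z)² = 182 ℏ²; θ_min ≈ 22.21°; θ(m_l=-4) ≈ 128.11°

Σ m_l² = 182, so Σ(L_z)² = 182 ℏ².
cos θ_min = 6/√42, so θ_min ≈ 22.21°.
For m_l = -4: cos θ = -4/√42, θ ≈ 128.11°.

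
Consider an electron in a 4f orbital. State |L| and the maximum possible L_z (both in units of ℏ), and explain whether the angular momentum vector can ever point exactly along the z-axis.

No: L_z,max = 3ℏ < |L| = 2√3 ℏ ≈ 3.464ℏ

The 4f subshell has l = 3.
|L| = 2√3 ℏ ≈ 3.4641ℏ, while L_z,max = lℏ = 3ℏ.
Since |L| > L_z,max, the vector can never point exactly along z; the closest it comes is θ_min = arccos(3/√12) ≈ 30.0°.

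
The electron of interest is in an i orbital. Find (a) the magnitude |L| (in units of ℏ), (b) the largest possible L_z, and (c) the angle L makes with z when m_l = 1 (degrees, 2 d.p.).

|L| = √42 ℏ ≈ 6.481ℏ; L_z,max = 6ℏ; θ(m_l=1) ≈ 81.12°

The letter i corresponds to l = 6.
|L| = ℏ√(6·7) = √42 ℏ ≈ 6.481ℏ.
L_z,max = lℏ = 6ℏ.
For m_l = 1: cos θ = 1/√42, θ ≈ 81.12°.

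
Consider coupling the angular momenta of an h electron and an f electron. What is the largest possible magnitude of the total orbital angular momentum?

|L_tot|_max = 6√2 ℏ ≈ 8.485ℏ

L runs from |5 − 3| = 2 to 5 + 3 = 8.
Allowed values: L = 2, 3, 4, 5, 6, 7, 8.
The largest magnitude corresponds to L = 8: |L_tot| = ℏ√(8·9) = 6√2 ℏ.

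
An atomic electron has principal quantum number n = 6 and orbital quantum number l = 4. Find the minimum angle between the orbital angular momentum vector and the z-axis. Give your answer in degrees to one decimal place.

θ_min ≈ 26.6°

|L| = √(l(l+1)) ℏ = 2√5 ℏ.
The smallest angle corresponds to the largest L_z, i.e. m_l = l = 4, giving L_z = 4ℏ.
cos θ_min = 4/√20, so θ_min ≈ 26.6°.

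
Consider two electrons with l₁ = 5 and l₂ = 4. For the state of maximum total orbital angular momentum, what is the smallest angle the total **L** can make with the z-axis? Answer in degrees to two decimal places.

The total orbital quantum number L ranges from |l₁ − l₂| to l₁ + l₂ in integer steps.
So L can be 1, 2, 3, 4, 5, 6, 7, 8, 9.
The maximum is L = 9, with |L_tot| = ℏ√(9·10) = 3√10 ℏ.
The minimum angle with z is arccos(9/√90) ≈ 18.43°.

θ_min ≈ 18.43°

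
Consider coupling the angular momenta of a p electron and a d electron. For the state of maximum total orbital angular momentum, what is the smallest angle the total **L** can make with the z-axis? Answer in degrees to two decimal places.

θ_min ≈ 30.00°

Angular momentum addition gives L = |l₁ − l₂|, …, l₁ + l₂.
L ∈ {1, 2, 3}.
The maximum is L = 3, with |L_tot| = ℏ√(3·4) = 2√3 ℏ.
The minimum angle with z is arccos(3/√12) ≈ 30.00°.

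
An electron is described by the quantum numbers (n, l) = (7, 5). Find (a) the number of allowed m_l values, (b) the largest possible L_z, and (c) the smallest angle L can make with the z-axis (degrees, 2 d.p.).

There are 2l+1 = 11 values of m_l.
L_z,max = lℏ = 5ℏ.
cos θ_min = 5/√30, so θ_min ≈ 24.09°.

11 values; L_z,max = 5ℏ; θ_min ≈ 24.09°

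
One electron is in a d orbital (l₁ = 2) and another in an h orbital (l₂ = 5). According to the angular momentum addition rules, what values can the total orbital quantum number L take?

L runs from |2 − 5| = 3 to 2 + 5 = 7.
L ∈ {3, 4, 5, 6, 7}.

L = 3, 4, 5, 6, 7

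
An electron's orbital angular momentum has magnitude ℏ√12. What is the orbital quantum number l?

l = 3

(|L|/ℏ)² = l(l+1) = 12.
The positive root is l = 3.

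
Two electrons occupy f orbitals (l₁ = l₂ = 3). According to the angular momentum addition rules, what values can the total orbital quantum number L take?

L runs from |3 − 3| = 0 to 3 + 3 = 6.
So L can be 0, 1, 2, 3, 4, 5, 6.

L = 0, 1, 2, 3, 4, 5, 6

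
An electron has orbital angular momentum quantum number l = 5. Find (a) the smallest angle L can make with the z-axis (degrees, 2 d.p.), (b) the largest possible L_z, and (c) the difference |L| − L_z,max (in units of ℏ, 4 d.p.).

θ_min ≈ 24.09°; L_z,max = 5ℏ; |L|−L_z,max ≈ 0.4772ℏ

cos θ_min = 5/√30, so θ_min ≈ 24.09°.
L_z,max = lℏ = 5ℏ.
|L| − L_z,max = (√30 − 5)ℏ ≈ 0.4772ℏ.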